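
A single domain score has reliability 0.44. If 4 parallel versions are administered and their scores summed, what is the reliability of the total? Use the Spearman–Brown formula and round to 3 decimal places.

0.759

ρ_k = kρ / (1 + (k−1)ρ) = 4·0.44 / (1 + 3·0.44) = 1.760 / 2.320 = 0.759.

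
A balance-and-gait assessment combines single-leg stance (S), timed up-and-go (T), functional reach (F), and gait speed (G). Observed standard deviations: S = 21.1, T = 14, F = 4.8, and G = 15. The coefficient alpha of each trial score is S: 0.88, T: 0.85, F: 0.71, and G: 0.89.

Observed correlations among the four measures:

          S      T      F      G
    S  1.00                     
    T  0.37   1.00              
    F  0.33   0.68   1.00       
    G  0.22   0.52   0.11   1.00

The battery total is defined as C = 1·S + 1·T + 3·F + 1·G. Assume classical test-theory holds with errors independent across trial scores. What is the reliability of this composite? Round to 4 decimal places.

0.9228

Var(C) = 21.1² + 14² + 3²·4.8² + 15² + 2·[21.1·14·0.37 + 3·21.1·4.8·0.33 + 21.1·15·0.22 + 3·14·4.8·0.68 + 14·15·0.52 + 3·4.8·15·0.11] = 1073.57 + 1098.49 = 2172.06.
With uncorrelated errors the cross-covariances are all true-score covariance, so they carry over unchanged; only the diagonal terms shrink to ρᵢσᵢ².
True-score variance = [21.1²·0.88 + 14²·0.85 + 3²·4.8²·0.71 + 15²·0.89] + 1098.49 = 905.86 + 1098.49 = 2004.35.
Reliability = 2004.35 / 2172.06 = 0.9228.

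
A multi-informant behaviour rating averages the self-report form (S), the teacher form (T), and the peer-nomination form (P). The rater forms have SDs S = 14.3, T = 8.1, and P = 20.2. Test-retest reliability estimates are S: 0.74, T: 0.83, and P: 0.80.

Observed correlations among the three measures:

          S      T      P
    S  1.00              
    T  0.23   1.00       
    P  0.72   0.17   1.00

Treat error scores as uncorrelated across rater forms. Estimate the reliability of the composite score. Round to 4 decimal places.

Var(S+T+P) = 14.3² + 8.1² + 20.2² + 2·[14.3·8.1·0.23 + 14.3·20.2·0.72 + 8.1·20.2·0.17] = 678.14 + 524.871 = 1203.01.
With uncorrelated errors the cross-covariances are all true-score covariance, so they carry over unchanged; only the diagonal terms shrink to ρᵢσᵢ².
True-score variance = [14.3²·0.74 + 8.1²·0.83 + 20.2²·0.80] + 524.871 = 532.211 + 524.871 = 1057.08.
Reliability = 1057.08 / 1203.01 = 0.8787.

0.8787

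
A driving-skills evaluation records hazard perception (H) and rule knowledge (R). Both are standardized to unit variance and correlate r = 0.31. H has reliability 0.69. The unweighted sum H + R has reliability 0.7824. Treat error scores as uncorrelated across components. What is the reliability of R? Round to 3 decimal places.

0.740

Var(H+R) = 2 + 2·0.31 = 2.620.
True-score variance = ρ_H + ρ_R + 2·0.31, so 0.7824 = (0.69 + ρ_R + 0.62) / 2.620.
ρ_R = 0.7824·2.620 − 0.69 − 0.62 = 0.740.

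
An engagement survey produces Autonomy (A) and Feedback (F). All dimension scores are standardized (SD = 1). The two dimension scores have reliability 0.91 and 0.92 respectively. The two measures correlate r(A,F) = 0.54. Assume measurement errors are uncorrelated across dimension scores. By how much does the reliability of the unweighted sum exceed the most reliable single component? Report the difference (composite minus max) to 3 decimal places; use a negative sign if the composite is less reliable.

Var(sum) = 2 + 1.08 = 3.08; true-score variance = 1.83 + 1.08 = 2.91; composite reliability = 0.9448.
Max component reliability = 0.9200.
Difference = 0.9448 − 0.9200 = 0.025.

0.025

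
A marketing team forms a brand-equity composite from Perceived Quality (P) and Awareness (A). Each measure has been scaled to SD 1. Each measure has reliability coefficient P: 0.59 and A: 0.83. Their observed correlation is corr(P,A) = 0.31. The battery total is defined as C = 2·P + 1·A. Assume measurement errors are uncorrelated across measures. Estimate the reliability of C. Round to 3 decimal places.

0.710

Var(C) = 2² + 1 + 2·[2·0.31] = 5 + 1.24 = 6.24.
Under uncorrelated errors the observed covariances equal the true-score covariances, so only the own-variance terms attenuate.
True-score variance = [2²·0.59 + 0.83] + 1.24 = 3.19 + 1.24 = 4.43.
Reliability = 4.43 / 6.24 = 0.710.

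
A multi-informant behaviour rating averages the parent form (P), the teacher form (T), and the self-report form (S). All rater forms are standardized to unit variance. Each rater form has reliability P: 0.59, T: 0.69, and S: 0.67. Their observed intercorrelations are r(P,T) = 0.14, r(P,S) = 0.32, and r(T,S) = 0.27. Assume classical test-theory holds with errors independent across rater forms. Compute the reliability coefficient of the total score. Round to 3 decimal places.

Var(P+T+S) = 3 + 2·[0.14 + 0.32 + 0.27] = 3 + 1.46 = 4.46.
With uncorrelated errors the cross-covariances are all true-score covariance, so they carry over unchanged; only the diagonal terms shrink to ρᵢσᵢ².
True-score variance = [0.59 + 0.69 + 0.67] + 1.46 = 1.95 + 1.46 = 3.41.
Reliability = 3.41 / 4.46 = 0.765.

0.765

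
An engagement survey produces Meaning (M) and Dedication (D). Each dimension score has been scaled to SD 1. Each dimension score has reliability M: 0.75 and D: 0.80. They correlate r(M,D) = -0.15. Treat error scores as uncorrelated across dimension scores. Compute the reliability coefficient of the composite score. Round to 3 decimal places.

0.735

Var(M+D) = 2 + 2·[(-0.15)] = 2 − 0.3 = 1.7.
With uncorrelated errors the cross-covariances are all true-score covariance, so they carry over unchanged; only the diagonal terms shrink to ρᵢσᵢ².
True-score variance = [0.75 + 0.80] − 0.3 = 1.55 − 0.3 = 1.25.
Reliability = 1.25 / 1.7 = 0.735.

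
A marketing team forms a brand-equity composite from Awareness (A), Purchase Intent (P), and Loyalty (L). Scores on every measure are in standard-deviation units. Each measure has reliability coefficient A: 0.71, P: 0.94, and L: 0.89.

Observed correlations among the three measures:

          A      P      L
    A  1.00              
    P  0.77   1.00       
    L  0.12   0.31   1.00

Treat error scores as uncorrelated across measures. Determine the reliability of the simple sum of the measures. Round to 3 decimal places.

0.915

Var(A+P+L) = 3 + 2·[0.77 + 0.12 + 0.31] = 3 + 2.4 = 5.4.
Under uncorrelated errors the observed covariances equal the true-score covariances, so only the own-variance terms attenuate.
True-score variance = [0.71 + 0.94 + 0.89] + 2.4 = 2.54 + 2.4 = 4.94.
Reliability = 4.94 / 5.4 = 0.915.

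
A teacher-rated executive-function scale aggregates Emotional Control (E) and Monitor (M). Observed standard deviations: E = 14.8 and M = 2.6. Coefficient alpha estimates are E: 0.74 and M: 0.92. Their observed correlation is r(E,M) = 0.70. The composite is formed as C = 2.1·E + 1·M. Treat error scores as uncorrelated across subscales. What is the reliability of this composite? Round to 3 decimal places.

Var(C) = 2.1²·14.8² + 2.6² + 2·[2.1·14.8·2.6·0.70] = 972.726 + 113.131 = 1085.86.
Under uncorrelated errors the observed covariances equal the true-score covariances, so only the own-variance terms attenuate.
True-score variance = [2.1²·14.8²·0.74 + 2.6²·0.92] + 113.131 = 721.034 + 113.131 = 834.166.
Reliability = 834.166 / 1085.86 = 0.768.

0.768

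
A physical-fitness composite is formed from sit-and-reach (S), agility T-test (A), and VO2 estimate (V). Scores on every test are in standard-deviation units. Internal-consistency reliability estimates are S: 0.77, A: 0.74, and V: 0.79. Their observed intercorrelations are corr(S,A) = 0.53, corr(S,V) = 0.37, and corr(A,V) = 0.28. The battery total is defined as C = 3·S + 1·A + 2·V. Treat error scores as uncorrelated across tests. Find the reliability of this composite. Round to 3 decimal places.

Var(C) = 3² + 1 + 2² + 2·[3·0.53 + 6·0.37 + 2·0.28] = 14 + 8.74 = 22.74.
With uncorrelated errors the cross-covariances are all true-score covariance, so they carry over unchanged; only the diagonal terms shrink to ρᵢσᵢ².
True-score variance = [3²·0.77 + 0.74 + 2²·0.79] + 8.74 = 10.83 + 8.74 = 19.57.
Reliability = 19.57 / 22.74 = 0.861.

0.861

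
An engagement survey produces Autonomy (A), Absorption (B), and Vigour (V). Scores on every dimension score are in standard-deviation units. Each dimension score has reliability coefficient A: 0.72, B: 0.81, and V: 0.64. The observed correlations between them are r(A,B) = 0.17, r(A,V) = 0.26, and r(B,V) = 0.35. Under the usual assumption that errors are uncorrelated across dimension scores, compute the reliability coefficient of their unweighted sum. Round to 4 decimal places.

0.8180

Var(A+B+V) = 3 + 2·[0.17 + 0.26 + 0.35] = 3 + 1.56 = 4.56.
Because errors are independent across components, Cov(Tᵢ,Tⱼ) = Cov(Xᵢ,Xⱼ); the off-diagonal part of the true-score variance is the same as above.
True-score variance = [0.72 + 0.81 + 0.64] + 1.56 = 2.17 + 1.56 = 3.73.
Reliability = 3.73 / 4.56 = 0.8180.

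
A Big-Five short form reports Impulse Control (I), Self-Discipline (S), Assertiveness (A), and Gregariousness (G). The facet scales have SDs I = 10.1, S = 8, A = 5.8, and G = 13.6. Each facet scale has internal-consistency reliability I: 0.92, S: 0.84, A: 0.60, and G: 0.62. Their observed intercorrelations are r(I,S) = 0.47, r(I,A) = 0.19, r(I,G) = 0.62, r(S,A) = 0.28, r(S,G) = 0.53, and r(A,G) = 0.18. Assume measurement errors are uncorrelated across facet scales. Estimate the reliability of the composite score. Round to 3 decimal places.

Var(I+S+A+G) = 10.1² + 8² + 5.8² + 13.6² + 2·[10.1·8·0.47 + 10.1·5.8·0.19 + 10.1·13.6·0.62 + 8·5.8·0.28 + 8·13.6·0.53 + 5.8·13.6·0.18] = 384.61 + 438.248 = 822.858.
Because errors are independent across components, Cov(Tᵢ,Tⱼ) = Cov(Xᵢ,Xⱼ); the off-diagonal part of the true-score variance is the same as above.
True-score variance = [10.1²·0.92 + 8²·0.84 + 5.8²·0.60 + 13.6²·0.62] + 438.248 = 282.468 + 438.248 = 720.716.
Reliability = 720.716 / 822.858 = 0.876.

0.876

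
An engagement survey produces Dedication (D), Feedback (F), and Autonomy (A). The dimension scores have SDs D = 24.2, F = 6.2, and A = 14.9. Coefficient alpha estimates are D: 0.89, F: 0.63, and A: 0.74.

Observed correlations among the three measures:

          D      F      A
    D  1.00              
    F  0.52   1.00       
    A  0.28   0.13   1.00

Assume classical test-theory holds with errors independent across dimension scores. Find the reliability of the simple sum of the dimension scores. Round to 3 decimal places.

0.889

Var(D+F+A) = 24.2² + 6.2² + 14.9² + 2·[24.2·6.2·0.52 + 24.2·14.9·0.28 + 6.2·14.9·0.13] = 846.09 + 381.985 = 1228.08.
Because errors are independent across components, Cov(Tᵢ,Tⱼ) = Cov(Xᵢ,Xⱼ); the off-diagonal part of the true-score variance is the same as above.
True-score variance = [24.2²·0.89 + 6.2²·0.63 + 14.9²·0.74] + 381.985 = 709.724 + 381.985 = 1091.71.
Reliability = 1091.71 / 1228.08 = 0.889.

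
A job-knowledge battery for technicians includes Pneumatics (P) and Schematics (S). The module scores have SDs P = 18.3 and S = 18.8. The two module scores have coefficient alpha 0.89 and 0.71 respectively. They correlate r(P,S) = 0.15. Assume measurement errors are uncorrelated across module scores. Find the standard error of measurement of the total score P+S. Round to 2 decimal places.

Var(total) = 688.33 + 103.212 = 791.542.
True-score variance = 548.995 + 103.212 = 652.207, so reliability = 0.8240.
Error variance = 791.542 − 652.207 = 139.336; SEM = √139.336 = 11.80.

11.80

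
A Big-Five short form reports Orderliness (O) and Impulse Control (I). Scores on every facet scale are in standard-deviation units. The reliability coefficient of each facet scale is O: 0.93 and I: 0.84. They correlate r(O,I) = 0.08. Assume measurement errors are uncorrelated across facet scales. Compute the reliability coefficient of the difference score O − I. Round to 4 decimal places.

0.8750

Var(O−I) = 1 + 1 − 2·0.08 = 2 − 0.16 = 1.84.
Because errors are independent across components, Cov(Tᵢ,Tⱼ) = Cov(Xᵢ,Xⱼ); the off-diagonal part of the true-score variance is the same as above.
True-score variance = [0.93 + 0.84] − 0.16 = 1.77 − 0.16 = 1.61.
Reliability = 1.61 / 1.84 = 0.8750.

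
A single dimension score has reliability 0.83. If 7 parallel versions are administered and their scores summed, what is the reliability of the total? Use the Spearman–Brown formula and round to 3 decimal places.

ρ_k = kρ / (1 + (k−1)ρ) = 7·0.83 / (1 + 6·0.83) = 5.810 / 5.980 = 0.972.

0.972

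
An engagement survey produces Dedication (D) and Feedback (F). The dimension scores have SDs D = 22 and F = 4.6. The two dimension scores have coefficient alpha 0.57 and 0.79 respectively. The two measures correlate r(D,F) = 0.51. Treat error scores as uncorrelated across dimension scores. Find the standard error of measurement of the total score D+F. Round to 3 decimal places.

14.580

Var(total) = 505.16 + 103.224 = 608.384.
True-score variance = 292.596 + 103.224 = 395.82, so reliability = 0.6506.
Error variance = 608.384 − 395.82 = 212.564; SEM = √212.564 = 14.580.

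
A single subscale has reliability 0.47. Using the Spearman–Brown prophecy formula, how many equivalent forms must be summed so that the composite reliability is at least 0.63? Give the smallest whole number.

k ≥ ρ*(1−ρ₁)/(ρ₁(1−ρ*)) = 0.63·0.53 / (0.47·0.37) = 1.920.
Smallest integer k = 2.

2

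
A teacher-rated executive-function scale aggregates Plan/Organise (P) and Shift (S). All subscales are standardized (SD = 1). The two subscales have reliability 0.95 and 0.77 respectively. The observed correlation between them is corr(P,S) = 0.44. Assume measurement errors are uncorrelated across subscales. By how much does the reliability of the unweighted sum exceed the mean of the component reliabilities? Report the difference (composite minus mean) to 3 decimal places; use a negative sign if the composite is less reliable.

Var(sum) = 2 + 0.88 = 2.88; true-score variance = 1.72 + 0.88 = 2.6; composite reliability = 0.9028.
Mean component reliability = 0.8600.
Difference = 0.9028 − 0.8600 = 0.043.

0.043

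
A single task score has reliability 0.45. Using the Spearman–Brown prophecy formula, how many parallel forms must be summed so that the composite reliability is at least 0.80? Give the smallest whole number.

k ≥ ρ*(1−ρ₁)/(ρ₁(1−ρ*)) = 0.80·0.55 / (0.45·0.20) = 4.889.
Smallest integer k = 5.

5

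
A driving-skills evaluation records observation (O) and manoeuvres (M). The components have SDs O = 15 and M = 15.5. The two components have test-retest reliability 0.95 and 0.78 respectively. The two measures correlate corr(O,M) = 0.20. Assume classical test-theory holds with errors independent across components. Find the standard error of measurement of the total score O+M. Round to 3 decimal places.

Var(total) = 465.25 + 93 = 558.25.
True-score variance = 401.145 + 93 = 494.145, so reliability = 0.8852.
Error variance = 558.25 − 494.145 = 64.105; SEM = √64.105 = 8.007.

8.007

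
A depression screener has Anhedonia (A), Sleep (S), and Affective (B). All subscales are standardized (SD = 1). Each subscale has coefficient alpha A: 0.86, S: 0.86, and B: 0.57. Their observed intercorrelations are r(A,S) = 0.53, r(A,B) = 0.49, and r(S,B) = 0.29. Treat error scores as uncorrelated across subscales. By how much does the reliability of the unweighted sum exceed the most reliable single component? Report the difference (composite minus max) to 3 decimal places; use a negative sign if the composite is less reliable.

0.014

Var(sum) = 3 + 2.62 = 5.62; true-score variance = 2.29 + 2.62 = 4.91; composite reliability = 0.8737.
Max component reliability = 0.8600.
Difference = 0.8737 − 0.8600 = 0.014.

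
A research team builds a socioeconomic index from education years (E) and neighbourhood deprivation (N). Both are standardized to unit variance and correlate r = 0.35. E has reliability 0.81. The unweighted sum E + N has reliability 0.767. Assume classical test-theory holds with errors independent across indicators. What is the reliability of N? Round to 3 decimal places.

Var(E+N) = 2 + 2·0.35 = 2.700.
True-score variance = ρ_E + ρ_N + 2·0.35, so 0.767 = (0.81 + ρ_N + 0.70) / 2.700.
ρ_N = 0.767·2.700 − 0.81 − 0.70 = 0.561.

0.561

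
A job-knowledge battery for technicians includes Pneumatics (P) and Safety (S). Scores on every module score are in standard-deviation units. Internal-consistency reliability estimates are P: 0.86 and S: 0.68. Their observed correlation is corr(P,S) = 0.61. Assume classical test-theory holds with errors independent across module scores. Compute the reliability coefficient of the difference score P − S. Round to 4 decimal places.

Var(P−S) = 1 + 1 − 2·0.61 = 2 − 1.22 = 0.78.
With uncorrelated errors the cross-covariances are all true-score covariance, so they carry over unchanged; only the diagonal terms shrink to ρᵢσᵢ².
True-score variance = [0.86 + 0.68] − 1.22 = 1.54 − 1.22 = 0.32.
Reliability = 0.32 / 0.78 = 0.4103.

0.4103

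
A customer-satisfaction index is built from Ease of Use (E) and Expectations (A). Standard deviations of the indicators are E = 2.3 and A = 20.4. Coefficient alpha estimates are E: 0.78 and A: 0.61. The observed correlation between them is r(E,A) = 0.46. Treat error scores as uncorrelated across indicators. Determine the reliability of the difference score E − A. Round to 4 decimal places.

Var(E−A) = 2.3² + 20.4² − 2·2.3·20.4·0.46 = 421.45 − 43.1664 = 378.284.
Because errors are independent across components, Cov(Tᵢ,Tⱼ) = Cov(Xᵢ,Xⱼ); the off-diagonal part of the true-score variance is the same as above.
True-score variance = [2.3²·0.78 + 20.4²·0.61] − 43.1664 = 257.984 − 43.1664 = 214.817.
Reliability = 214.817 / 378.284 = 0.5679.

0.5679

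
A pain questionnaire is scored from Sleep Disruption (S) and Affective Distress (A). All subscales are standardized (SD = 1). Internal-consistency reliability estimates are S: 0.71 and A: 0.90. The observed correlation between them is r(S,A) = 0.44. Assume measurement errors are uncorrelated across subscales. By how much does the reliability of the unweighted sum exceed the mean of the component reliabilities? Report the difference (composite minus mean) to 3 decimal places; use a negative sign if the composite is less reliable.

0.060

Var(sum) = 2 + 0.88 = 2.88; true-score variance = 1.61 + 0.88 = 2.49; composite reliability = 0.8646.
Mean component reliability = 0.8050.
Difference = 0.8646 − 0.8050 = 0.060.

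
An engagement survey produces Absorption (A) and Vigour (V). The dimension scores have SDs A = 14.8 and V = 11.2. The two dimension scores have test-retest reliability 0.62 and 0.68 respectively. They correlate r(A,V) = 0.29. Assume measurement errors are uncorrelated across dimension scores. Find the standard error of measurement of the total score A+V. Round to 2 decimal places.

11.11

Var(total) = 344.48 + 96.1408 = 440.621.
True-score variance = 221.104 + 96.1408 = 317.245, so reliability = 0.7200.
Error variance = 440.621 − 317.245 = 123.376; SEM = √123.376 = 11.11.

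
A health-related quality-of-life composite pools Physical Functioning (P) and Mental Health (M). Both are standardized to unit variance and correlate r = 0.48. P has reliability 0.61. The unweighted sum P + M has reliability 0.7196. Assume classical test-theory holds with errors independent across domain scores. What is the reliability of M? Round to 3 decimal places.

0.560

Var(P+M) = 2 + 2·0.48 = 2.960.
True-score variance = ρ_P + ρ_M + 2·0.48, so 0.7196 = (0.61 + ρ_M + 0.96) / 2.960.
ρ_M = 0.7196·2.960 − 0.61 − 0.96 = 0.560.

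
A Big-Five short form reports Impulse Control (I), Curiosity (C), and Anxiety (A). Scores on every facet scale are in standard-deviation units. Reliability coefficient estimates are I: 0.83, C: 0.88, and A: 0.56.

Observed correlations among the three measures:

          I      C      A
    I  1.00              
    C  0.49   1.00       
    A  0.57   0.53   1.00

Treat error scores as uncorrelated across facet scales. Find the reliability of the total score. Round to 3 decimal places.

0.882

Var(I+C+A) = 3 + 2·[0.49 + 0.57 + 0.53] = 3 + 3.18 = 6.18.
Under uncorrelated errors the observed covariances equal the true-score covariances, so only the own-variance terms attenuate.
True-score variance = [0.83 + 0.88 + 0.56] + 3.18 = 2.27 + 3.18 = 5.45.
Reliability = 5.45 / 6.18 = 0.882.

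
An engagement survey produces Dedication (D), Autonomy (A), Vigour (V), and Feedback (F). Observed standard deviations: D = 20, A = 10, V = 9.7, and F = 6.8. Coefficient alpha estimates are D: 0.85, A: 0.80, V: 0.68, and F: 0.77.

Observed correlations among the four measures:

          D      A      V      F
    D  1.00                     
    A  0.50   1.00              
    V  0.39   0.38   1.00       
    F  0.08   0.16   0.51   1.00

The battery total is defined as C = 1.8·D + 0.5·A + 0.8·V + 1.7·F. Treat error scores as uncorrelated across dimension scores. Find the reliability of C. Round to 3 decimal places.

0.882

Var(C) = 1.8²·20² + 0.5²·10² + 0.8²·9.7² + 1.7²·6.8² + 2·[0.9·20·10·0.50 + 1.44·20·9.7·0.39 + 3.06·20·6.8·0.08 + 0.4·10·9.7·0.38 + 0.85·10·6.8·0.16 + 1.36·9.7·6.8·0.51] = 1514.85 + 603.97 = 2118.82.
Under uncorrelated errors the observed covariances equal the true-score covariances, so only the own-variance terms attenuate.
True-score variance = [1.8²·20²·0.85 + 0.5²·10²·0.80 + 0.8²·9.7²·0.68 + 1.7²·6.8²·0.77] + 603.97 = 1265.45 + 603.97 = 1869.42.
Reliability = 1869.42 / 2118.82 = 0.882.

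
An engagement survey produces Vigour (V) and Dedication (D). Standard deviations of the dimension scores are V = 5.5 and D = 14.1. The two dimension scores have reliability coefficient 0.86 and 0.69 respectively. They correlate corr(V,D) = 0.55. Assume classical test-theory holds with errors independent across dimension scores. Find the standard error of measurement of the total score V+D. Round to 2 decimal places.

8.12

Var(total) = 229.06 + 85.305 = 314.365.
True-score variance = 163.194 + 85.305 = 248.499, so reliability = 0.7905.
Error variance = 314.365 − 248.499 = 65.8661; SEM = √65.8661 = 8.12.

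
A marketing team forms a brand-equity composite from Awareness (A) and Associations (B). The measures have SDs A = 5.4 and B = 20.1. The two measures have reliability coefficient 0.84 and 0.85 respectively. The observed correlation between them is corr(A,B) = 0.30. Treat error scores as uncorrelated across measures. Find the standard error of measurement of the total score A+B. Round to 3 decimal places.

Var(total) = 433.17 + 65.124 = 498.294.
True-score variance = 367.903 + 65.124 = 433.027, so reliability = 0.8690.
Error variance = 498.294 − 433.027 = 65.2671; SEM = √65.2671 = 8.079.

8.079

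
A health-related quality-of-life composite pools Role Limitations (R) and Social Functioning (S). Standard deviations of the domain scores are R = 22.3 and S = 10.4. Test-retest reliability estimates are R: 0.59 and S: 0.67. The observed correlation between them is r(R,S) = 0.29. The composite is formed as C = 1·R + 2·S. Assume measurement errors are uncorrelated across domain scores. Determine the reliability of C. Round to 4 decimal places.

0.7109

Var(C) = 22.3² + 2²·10.4² + 2·[2·22.3·10.4·0.29] = 929.93 + 269.027 = 1198.96.
Under uncorrelated errors the observed covariances equal the true-score covariances, so only the own-variance terms attenuate.
True-score variance = [22.3²·0.59 + 2²·10.4²·0.67] + 269.027 = 583.27 + 269.027 = 852.297.
Reliability = 852.297 / 1198.96 = 0.7109.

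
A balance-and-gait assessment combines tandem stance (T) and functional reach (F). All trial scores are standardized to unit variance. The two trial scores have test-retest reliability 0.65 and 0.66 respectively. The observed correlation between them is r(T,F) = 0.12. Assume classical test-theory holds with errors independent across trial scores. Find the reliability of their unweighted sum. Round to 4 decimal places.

Var(T+F) = 2 + 2·[0.12] = 2 + 0.24 = 2.24.
Under uncorrelated errors the observed covariances equal the true-score covariances, so only the own-variance terms attenuate.
True-score variance = [0.65 + 0.66] + 0.24 = 1.31 + 0.24 = 1.55.
Reliability = 1.55 / 2.24 = 0.6920.

0.6920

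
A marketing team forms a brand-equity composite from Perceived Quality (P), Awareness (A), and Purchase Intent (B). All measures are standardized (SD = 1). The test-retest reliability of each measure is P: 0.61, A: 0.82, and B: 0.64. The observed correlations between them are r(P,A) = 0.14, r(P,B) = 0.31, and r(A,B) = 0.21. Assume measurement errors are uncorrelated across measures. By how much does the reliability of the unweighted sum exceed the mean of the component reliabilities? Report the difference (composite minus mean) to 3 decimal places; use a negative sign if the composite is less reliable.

0.095

Var(sum) = 3 + 1.32 = 4.32; true-score variance = 2.07 + 1.32 = 3.39; composite reliability = 0.7847.
Mean component reliability = 0.6900.
Difference = 0.7847 − 0.6900 = 0.095.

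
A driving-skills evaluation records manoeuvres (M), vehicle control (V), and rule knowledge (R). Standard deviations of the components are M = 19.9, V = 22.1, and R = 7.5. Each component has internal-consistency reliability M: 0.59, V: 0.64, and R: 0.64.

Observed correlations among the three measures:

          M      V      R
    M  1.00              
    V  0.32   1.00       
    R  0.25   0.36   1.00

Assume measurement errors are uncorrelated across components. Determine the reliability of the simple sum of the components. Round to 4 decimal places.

Var(M+V+R) = 19.9² + 22.1² + 7.5² + 2·[19.9·22.1·0.32 + 19.9·7.5·0.25 + 22.1·7.5·0.36] = 940.67 + 475.431 = 1416.1.
With uncorrelated errors the cross-covariances are all true-score covariance, so they carry over unchanged; only the diagonal terms shrink to ρᵢσᵢ².
True-score variance = [19.9²·0.59 + 22.1²·0.64 + 7.5²·0.64] + 475.431 = 582.228 + 475.431 = 1057.66.
Reliability = 1057.66 / 1416.1 = 0.7469.

0.7469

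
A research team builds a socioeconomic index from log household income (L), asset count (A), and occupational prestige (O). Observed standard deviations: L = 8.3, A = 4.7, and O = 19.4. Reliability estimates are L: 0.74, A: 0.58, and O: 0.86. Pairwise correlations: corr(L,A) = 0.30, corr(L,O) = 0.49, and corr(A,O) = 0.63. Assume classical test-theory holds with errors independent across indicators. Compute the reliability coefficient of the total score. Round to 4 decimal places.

0.8954

Var(L+A+O) = 8.3² + 4.7² + 19.4² + 2·[8.3·4.7·0.30 + 8.3·19.4·0.49 + 4.7·19.4·0.63] = 467.34 + 296.092 = 763.432.
With uncorrelated errors the cross-covariances are all true-score covariance, so they carry over unchanged; only the diagonal terms shrink to ρᵢσᵢ².
True-score variance = [8.3²·0.74 + 4.7²·0.58 + 19.4²·0.86] + 296.092 = 387.46 + 296.092 = 683.553.
Reliability = 683.553 / 763.432 = 0.8954.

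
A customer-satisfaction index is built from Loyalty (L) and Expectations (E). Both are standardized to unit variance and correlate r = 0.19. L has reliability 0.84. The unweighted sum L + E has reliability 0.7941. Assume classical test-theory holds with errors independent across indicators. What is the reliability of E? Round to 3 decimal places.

0.670

Var(L+E) = 2 + 2·0.19 = 2.380.
True-score variance = ρ_L + ρ_E + 2·0.19, so 0.7941 = (0.84 + ρ_E + 0.38) / 2.380.
ρ_E = 0.7941·2.380 − 0.84 − 0.38 = 0.670.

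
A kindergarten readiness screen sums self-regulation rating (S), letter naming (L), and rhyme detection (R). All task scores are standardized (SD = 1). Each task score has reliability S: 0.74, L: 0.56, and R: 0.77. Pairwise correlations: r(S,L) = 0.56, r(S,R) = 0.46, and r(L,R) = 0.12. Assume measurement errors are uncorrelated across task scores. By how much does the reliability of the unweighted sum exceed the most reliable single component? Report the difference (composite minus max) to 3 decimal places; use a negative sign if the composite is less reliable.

Var(sum) = 3 + 2.28 = 5.28; true-score variance = 2.07 + 2.28 = 4.35; composite reliability = 0.8239.
Max component reliability = 0.7700.
Difference = 0.8239 − 0.7700 = 0.054.

0.054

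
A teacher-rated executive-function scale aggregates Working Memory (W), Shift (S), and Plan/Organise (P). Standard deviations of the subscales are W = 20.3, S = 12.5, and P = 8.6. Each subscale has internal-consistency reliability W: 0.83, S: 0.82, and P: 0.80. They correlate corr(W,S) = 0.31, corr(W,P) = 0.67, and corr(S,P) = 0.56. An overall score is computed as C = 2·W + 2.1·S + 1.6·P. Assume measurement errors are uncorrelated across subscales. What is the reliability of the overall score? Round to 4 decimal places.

Var(C) = 2²·20.3² + 2.1²·12.5² + 1.6²·8.6² + 2·[4.2·20.3·12.5·0.31 + 3.2·20.3·8.6·0.67 + 3.36·12.5·8.6·0.56] = 2526.76 + 1813.91 = 4340.67.
With uncorrelated errors the cross-covariances are all true-score covariance, so they carry over unchanged; only the diagonal terms shrink to ρᵢσᵢ².
True-score variance = [2²·20.3²·0.83 + 2.1²·12.5²·0.82 + 1.6²·8.6²·0.80] + 1813.91 = 2084.64 + 1813.91 = 3898.55.
Reliability = 3898.55 / 4340.67 = 0.8981.

0.8981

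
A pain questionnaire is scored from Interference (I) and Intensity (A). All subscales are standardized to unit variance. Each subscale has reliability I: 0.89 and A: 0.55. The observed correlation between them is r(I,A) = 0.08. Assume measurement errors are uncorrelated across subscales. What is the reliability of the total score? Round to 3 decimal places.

Var(I+A) = 2 + 2·[0.08] = 2 + 0.16 = 2.16.
With uncorrelated errors the cross-covariances are all true-score covariance, so they carry over unchanged; only the diagonal terms shrink to ρᵢσᵢ².
True-score variance = [0.89 + 0.55] + 0.16 = 1.44 + 0.16 = 1.6.
Reliability = 1.6 / 2.16 = 0.741.

0.741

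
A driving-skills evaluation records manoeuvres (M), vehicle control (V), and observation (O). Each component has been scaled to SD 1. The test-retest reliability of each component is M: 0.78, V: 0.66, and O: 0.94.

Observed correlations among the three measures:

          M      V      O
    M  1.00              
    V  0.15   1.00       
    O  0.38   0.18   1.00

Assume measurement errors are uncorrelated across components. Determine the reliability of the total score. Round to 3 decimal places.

0.860

Var(M+V+O) = 3 + 2·[0.15 + 0.38 + 0.18] = 3 + 1.42 = 4.42.
Because errors are independent across components, Cov(Tᵢ,Tⱼ) = Cov(Xᵢ,Xⱼ); the off-diagonal part of the true-score variance is the same as above.
True-score variance = [0.78 + 0.66 + 0.94] + 1.42 = 2.38 + 1.42 = 3.8.
Reliability = 3.8 / 4.42 = 0.860.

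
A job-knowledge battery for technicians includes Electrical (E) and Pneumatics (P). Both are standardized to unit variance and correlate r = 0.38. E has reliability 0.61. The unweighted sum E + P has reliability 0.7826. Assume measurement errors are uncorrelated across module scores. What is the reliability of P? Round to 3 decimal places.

0.790

Var(E+P) = 2 + 2·0.38 = 2.760.
True-score variance = ρ_E + ρ_P + 2·0.38, so 0.7826 = (0.61 + ρ_P + 0.76) / 2.760.
ρ_P = 0.7826·2.760 − 0.61 − 0.76 = 0.790.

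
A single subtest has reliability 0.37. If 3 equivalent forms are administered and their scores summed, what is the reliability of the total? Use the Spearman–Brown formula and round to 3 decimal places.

ρ_k = kρ / (1 + (k−1)ρ) = 3·0.37 / (1 + 2·0.37) = 1.110 / 1.740 = 0.638.

0.638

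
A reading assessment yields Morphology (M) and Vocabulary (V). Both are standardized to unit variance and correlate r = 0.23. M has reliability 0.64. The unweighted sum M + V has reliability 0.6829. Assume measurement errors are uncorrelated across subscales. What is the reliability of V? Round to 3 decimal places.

0.580

Var(M+V) = 2 + 2·0.23 = 2.460.
True-score variance = ρ_M + ρ_V + 2·0.23, so 0.6829 = (0.64 + ρ_V + 0.46) / 2.460.
ρ_V = 0.6829·2.460 − 0.64 − 0.46 = 0.580.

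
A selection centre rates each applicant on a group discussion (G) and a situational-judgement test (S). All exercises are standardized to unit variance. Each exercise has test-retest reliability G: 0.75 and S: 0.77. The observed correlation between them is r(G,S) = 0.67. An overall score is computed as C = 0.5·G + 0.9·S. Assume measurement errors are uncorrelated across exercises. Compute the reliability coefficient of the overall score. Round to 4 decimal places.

Var(C) = 0.5² + 0.9² + 2·[0.45·0.67] = 1.06 + 0.603 = 1.663.
Because errors are independent across components, Cov(Tᵢ,Tⱼ) = Cov(Xᵢ,Xⱼ); the off-diagonal part of the true-score variance is the same as above.
True-score variance = [0.5²·0.75 + 0.9²·0.77] + 0.603 = 0.8112 + 0.603 = 1.4142.
Reliability = 1.4142 / 1.663 = 0.8504.

0.8504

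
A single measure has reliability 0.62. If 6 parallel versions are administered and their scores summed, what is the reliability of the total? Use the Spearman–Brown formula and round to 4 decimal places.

ρ_k = kρ / (1 + (k−1)ρ) = 6·0.62 / (1 + 5·0.62) = 3.720 / 4.100 = 0.9073.

0.9073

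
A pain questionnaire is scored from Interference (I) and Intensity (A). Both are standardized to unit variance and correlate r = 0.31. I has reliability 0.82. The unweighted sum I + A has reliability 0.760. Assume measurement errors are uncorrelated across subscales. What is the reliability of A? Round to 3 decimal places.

0.551

Var(I+A) = 2 + 2·0.31 = 2.620.
True-score variance = ρ_I + ρ_A + 2·0.31, so 0.760 = (0.82 + ρ_A + 0.62) / 2.620.
ρ_A = 0.760·2.620 − 0.82 − 0.62 = 0.551.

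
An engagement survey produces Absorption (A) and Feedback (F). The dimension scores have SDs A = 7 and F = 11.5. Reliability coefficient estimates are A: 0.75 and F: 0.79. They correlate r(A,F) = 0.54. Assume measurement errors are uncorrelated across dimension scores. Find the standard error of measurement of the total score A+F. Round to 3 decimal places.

6.326

Var(total) = 181.25 + 86.94 = 268.19.
True-score variance = 141.228 + 86.94 = 228.168, so reliability = 0.8508.
Error variance = 268.19 − 228.168 = 40.0225; SEM = √40.0225 = 6.326.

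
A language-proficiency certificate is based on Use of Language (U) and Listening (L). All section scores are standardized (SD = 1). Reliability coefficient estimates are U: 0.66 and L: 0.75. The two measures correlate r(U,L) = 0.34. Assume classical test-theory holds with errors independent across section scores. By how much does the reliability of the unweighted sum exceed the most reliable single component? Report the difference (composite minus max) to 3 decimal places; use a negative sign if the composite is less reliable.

0.030

Var(sum) = 2 + 0.68 = 2.68; true-score variance = 1.41 + 0.68 = 2.09; composite reliability = 0.7799.
Max component reliability = 0.7500.
Difference = 0.7799 − 0.7500 = 0.030.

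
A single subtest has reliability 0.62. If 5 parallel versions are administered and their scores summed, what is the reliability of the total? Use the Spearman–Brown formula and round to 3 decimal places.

0.891

ρ_k = kρ / (1 + (k−1)ρ) = 5·0.62 / (1 + 4·0.62) = 3.100 / 3.480 = 0.891.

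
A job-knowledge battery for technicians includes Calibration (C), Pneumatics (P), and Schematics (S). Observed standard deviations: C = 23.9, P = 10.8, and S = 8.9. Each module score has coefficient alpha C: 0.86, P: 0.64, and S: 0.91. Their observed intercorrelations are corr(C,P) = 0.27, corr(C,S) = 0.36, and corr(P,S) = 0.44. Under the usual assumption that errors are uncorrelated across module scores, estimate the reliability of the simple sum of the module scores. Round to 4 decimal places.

0.8872

Var(C+P+S) = 23.9² + 10.8² + 8.9² + 2·[23.9·10.8·0.27 + 23.9·8.9·0.36 + 10.8·8.9·0.44] = 767.06 + 377.122 = 1144.18.
Under uncorrelated errors the observed covariances equal the true-score covariances, so only the own-variance terms attenuate.
True-score variance = [23.9²·0.86 + 10.8²·0.64 + 8.9²·0.91] + 377.122 = 637.971 + 377.122 = 1015.09.
Reliability = 1015.09 / 1144.18 = 0.8872.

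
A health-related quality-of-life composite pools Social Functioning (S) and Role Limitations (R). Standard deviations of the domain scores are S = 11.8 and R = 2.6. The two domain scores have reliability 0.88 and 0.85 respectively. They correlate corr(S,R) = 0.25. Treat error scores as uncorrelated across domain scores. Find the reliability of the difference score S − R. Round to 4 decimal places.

Var(S−R) = 11.8² + 2.6² − 2·11.8·2.6·0.25 = 146 − 15.34 = 130.66.
Under uncorrelated errors the observed covariances equal the true-score covariances, so only the own-variance terms attenuate.
True-score variance = [11.8²·0.88 + 2.6²·0.85] − 15.34 = 128.277 − 15.34 = 112.937.
Reliability = 112.937 / 130.66 = 0.8644.

0.8644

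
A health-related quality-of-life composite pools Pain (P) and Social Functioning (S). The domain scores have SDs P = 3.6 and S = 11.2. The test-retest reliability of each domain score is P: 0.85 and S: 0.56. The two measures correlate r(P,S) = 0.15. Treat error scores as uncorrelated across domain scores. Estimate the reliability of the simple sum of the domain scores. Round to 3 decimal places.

Var(P+S) = 3.6² + 11.2² + 2·[3.6·11.2·0.15] = 138.4 + 12.096 = 150.496.
With uncorrelated errors the cross-covariances are all true-score covariance, so they carry over unchanged; only the diagonal terms shrink to ρᵢσᵢ².
True-score variance = [3.6²·0.85 + 11.2²·0.56] + 12.096 = 81.2624 + 12.096 = 93.3584.
Reliability = 93.3584 / 150.496 = 0.620.

0.620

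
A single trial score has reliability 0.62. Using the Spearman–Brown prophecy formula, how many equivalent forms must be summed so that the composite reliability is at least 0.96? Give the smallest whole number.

k ≥ ρ*(1−ρ₁)/(ρ₁(1−ρ*)) = 0.96·0.38 / (0.62·0.04) = 14.710.
Smallest integer k = 15.

15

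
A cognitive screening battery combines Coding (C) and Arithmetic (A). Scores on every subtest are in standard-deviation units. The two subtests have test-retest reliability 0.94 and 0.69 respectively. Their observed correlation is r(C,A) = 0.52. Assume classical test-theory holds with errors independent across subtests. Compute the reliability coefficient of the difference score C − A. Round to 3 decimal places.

Var(C−A) = 1 + 1 − 2·0.52 = 2 − 1.04 = 0.96.
Because errors are independent across components, Cov(Tᵢ,Tⱼ) = Cov(Xᵢ,Xⱼ); the off-diagonal part of the true-score variance is the same as above.
True-score variance = [0.94 + 0.69] − 1.04 = 1.63 − 1.04 = 0.59.
Reliability = 0.59 / 0.96 = 0.615.

0.615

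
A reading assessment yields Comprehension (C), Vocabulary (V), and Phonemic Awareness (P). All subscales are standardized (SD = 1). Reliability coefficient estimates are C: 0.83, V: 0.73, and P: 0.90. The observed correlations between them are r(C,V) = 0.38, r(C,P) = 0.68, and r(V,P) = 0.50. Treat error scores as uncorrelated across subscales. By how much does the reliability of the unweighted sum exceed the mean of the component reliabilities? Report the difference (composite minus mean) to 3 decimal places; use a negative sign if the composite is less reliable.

Var(sum) = 3 + 3.12 = 6.12; true-score variance = 2.46 + 3.12 = 5.58; composite reliability = 0.9118.
Mean component reliability = 0.8200.
Difference = 0.9118 − 0.8200 = 0.092.

0.092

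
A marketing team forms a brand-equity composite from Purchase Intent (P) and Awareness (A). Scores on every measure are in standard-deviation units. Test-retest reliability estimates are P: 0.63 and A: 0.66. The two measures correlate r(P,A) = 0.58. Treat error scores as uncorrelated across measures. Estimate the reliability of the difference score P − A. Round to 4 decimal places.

Var(P−A) = 1 + 1 − 2·0.58 = 2 − 1.16 = 0.84.
With uncorrelated errors the cross-covariances are all true-score covariance, so they carry over unchanged; only the diagonal terms shrink to ρᵢσᵢ².
True-score variance = [0.63 + 0.66] − 1.16 = 1.29 − 1.16 = 0.13.
Reliability = 0.13 / 0.84 = 0.1548.

0.1548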